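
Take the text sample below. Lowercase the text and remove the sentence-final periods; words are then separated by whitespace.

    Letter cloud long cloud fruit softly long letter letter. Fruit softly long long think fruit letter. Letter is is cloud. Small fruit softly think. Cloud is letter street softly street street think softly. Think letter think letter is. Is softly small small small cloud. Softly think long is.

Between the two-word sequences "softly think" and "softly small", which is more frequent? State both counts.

"softly think" (3 vs 1)

"softly think": 3 occurrences
"softly small": 1 occurrence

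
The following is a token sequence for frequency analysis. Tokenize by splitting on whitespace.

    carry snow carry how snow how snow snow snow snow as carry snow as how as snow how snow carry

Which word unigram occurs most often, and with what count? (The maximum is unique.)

"snow", 9 times

Unigram frequencies (highest first):
  snow: 9
  carry: 4
  how: 4
  as: 3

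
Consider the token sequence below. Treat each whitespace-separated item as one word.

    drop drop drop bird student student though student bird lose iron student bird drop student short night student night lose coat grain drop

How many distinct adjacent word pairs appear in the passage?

20

23 tokens → 22 bigram windows in total.
Repeated bigrams (each contributes count−1 duplicates):
  drop drop: 2
  student bird: 2
2 duplicate windows → 22 − 2 = 20 distinct.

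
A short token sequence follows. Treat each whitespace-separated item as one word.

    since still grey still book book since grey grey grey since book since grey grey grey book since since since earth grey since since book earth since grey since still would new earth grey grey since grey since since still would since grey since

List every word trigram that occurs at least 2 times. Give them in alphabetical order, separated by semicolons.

book since grey; grey grey grey; grey grey since; grey since since; since grey grey; since grey since; since still would

Trigram counts meeting the condition (at least 2 times):
  book since grey: 2
  grey grey grey: 2
  grey grey since: 2
  grey since since: 2
  since grey grey: 2
  since grey since: 3
  since still would: 2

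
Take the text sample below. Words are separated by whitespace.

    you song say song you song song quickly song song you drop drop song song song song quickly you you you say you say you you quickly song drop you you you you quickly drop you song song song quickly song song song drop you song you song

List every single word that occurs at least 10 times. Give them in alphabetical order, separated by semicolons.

song; you

Unigram counts meeting the condition (at least 10 times):
  song: 19
  you: 16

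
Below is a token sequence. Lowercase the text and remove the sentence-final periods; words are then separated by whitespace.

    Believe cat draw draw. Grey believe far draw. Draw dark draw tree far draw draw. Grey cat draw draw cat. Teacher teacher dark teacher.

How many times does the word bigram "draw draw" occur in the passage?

Scanning the 23 overlapping bigram windows for "draw draw":
  position 3–4: draw draw
  position 8–9: draw draw
  position 14–15: draw draw
  position 18–19: draw draw

4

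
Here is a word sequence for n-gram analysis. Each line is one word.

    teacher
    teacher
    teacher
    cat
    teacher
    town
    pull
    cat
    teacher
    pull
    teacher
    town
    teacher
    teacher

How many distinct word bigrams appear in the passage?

9

14 tokens → 13 bigram windows in total.
Repeated bigrams (each contributes count−1 duplicates):
  teacher teacher: 3
  cat teacher: 2
  teacher town: 2
4 duplicate windows → 13 − 4 = 9 distinct.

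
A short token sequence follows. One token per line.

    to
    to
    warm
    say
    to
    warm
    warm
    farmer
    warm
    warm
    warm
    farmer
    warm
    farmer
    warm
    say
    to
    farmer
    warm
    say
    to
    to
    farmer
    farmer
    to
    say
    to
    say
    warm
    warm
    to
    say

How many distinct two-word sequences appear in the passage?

32 tokens → 31 bigram windows in total.
Repeated bigrams (each contributes count−1 duplicates):
  farmer warm: 4
  say to: 4
  warm warm: 4
  to say: 3
  warm farmer: 3
  warm say: 3
  to farmer: 2
  to to: 2
  … (1 more repeated)
18 duplicate windows → 31 − 18 = 13 distinct.

13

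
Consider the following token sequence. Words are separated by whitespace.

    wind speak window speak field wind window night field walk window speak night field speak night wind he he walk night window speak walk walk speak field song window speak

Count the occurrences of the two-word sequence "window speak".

Scanning the 29 overlapping bigram windows for "window speak":
  position 3–4: window speak
  position 11–12: window speak
  position 22–23: window speak
  position 29–30: window speak

4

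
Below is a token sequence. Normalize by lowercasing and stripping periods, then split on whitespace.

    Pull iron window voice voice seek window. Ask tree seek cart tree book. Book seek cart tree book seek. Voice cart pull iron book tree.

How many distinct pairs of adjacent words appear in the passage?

19

25 tokens → 24 bigram windows in total.
Repeated bigrams (each contributes count−1 duplicates):
  book seek: 2
  cart tree: 2
  pull iron: 2
  seek cart: 2
  tree book: 2
5 duplicate windows → 24 − 5 = 19 distinct.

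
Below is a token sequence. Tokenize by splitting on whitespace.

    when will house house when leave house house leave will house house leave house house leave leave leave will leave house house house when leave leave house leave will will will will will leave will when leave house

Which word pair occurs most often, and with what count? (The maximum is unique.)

Bigram frequencies (highest first):
  house house: 6
  leave house: 5
  house leave: 4
  leave will: 4
  will will: 4
  when leave: 3
  … (6 more, each ≤ 3)

"house house", 6 times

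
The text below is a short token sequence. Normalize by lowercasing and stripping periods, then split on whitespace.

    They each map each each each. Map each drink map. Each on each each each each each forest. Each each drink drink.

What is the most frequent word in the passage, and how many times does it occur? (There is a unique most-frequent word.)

"each", 13 times

Unigram frequencies (highest first):
  each: 13
  map: 3
  drink: 3
  they: 1
  on: 1
  forest: 1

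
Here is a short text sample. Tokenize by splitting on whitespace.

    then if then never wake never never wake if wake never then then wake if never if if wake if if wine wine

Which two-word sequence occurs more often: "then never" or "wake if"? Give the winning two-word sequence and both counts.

"wake if" (3 vs 1)

"then never": 1 occurrence
"wake if": 3 occurrences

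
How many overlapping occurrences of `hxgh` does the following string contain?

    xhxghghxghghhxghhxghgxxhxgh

Sliding a length-4 window over the 27 characters (24 positions):
  position 2–5: hxgh
  position 7–10: hxgh
  position 13–16: hxgh
  position 17–20: hxgh
  position 24–27: hxgh

5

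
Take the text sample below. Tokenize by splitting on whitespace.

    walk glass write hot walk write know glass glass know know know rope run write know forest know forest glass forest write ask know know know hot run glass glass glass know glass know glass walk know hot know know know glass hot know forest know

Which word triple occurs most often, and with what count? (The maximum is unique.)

"know know know", 3 times

Trigram frequencies (highest first):
  know know know: 3
  glass glass know: 2
  know forest know: 2
  glass know glass: 2
  walk glass write: 1
  glass write hot: 1
  … (33 more, each ≤ 1)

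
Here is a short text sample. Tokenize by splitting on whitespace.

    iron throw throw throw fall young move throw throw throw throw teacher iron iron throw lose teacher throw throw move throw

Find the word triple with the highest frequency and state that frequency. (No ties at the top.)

Trigram frequencies (highest first):
  throw throw throw: 3
  iron throw throw: 1
  throw throw fall: 1
  throw fall young: 1
  fall young move: 1
  young move throw: 1
  … (11 more, each ≤ 1)

"throw throw throw", 3 times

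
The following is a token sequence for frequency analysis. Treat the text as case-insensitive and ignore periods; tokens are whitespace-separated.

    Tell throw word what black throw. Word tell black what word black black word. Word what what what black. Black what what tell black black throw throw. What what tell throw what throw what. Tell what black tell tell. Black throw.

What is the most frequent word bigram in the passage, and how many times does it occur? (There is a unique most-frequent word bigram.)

"what what", 4 times

Bigram frequencies (highest first):
  what what: 4
  what black: 3
  black throw: 3
  tell black: 3
  black black: 3
  what tell: 3
  … (15 more, each ≤ 3)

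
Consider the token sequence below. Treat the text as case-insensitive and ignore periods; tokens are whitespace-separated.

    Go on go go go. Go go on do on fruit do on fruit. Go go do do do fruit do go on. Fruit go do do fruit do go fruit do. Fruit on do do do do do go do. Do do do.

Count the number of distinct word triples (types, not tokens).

28

44 tokens → 42 trigram windows in total.
Repeated trigrams (each contributes count−1 duplicates):
  do do do: 6
  go do do: 3
  go go go: 3
  do do fruit: 2
  do fruit do: 2
  do on fruit: 2
  fruit do go: 2
  on fruit go: 2
14 duplicate windows → 42 − 14 = 28 distinct.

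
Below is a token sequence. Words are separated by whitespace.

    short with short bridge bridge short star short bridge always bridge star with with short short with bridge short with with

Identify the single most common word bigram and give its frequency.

Bigram frequencies (highest first):
  short with: 3
  with short: 2
  short bridge: 2
  bridge short: 2
  with with: 2
  bridge bridge: 1
  … (8 more, each ≤ 1)

"short with", 3 times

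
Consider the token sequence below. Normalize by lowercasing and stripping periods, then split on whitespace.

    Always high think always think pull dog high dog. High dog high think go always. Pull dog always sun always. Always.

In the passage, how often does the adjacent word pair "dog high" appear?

Scanning the 20 overlapping bigram windows for "dog high":
  position 7–8: dog high
  position 9–10: dog high
  position 11–12: dog high

3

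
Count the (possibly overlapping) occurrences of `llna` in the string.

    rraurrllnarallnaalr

2

Sliding a length-4 window over the 19 characters (16 positions):
  position 7–10: llna
  position 13–16: llna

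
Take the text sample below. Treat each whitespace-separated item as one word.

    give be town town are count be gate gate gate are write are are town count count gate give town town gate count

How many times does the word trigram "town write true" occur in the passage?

0

Scanning the 21 overlapping trigram windows for "town write true":
  (none found)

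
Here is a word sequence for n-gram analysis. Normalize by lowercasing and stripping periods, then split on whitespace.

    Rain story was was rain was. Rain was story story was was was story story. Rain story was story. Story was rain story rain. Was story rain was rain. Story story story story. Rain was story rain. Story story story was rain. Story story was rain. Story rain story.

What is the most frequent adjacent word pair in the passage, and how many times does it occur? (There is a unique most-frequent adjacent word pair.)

"story story", 9 times

Bigram frequencies (highest first):
  story story: 9
  rain story: 8
  story was: 6
  was rain: 6
  story rain: 6
  rain was: 5
  … (2 more, each ≤ 5)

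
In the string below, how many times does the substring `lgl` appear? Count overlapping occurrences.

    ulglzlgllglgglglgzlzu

Sliding a length-3 window over the 21 characters (19 positions):
  position 2–4: lgl
  position 6–8: lgl
  position 9–11: lgl
  position 14–16: lgl

4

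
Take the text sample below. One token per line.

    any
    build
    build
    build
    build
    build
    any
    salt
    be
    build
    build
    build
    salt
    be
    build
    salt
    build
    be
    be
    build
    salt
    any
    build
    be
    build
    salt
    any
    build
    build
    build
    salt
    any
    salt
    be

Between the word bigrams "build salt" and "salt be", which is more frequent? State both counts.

"build salt" (5 vs 3)

"build salt": 5 occurrences
"salt be": 3 occurrences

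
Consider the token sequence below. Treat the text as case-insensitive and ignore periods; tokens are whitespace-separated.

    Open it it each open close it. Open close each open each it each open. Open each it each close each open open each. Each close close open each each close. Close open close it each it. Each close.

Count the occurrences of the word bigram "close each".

Scanning the 38 overlapping bigram windows for "close each":
  position 9–10: close each
  position 20–21: close each

2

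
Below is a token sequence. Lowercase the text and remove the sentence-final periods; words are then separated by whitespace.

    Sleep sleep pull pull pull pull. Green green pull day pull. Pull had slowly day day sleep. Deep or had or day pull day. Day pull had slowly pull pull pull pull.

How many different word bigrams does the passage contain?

19

32 tokens → 31 bigram windows in total.
Repeated bigrams (each contributes count−1 duplicates):
  pull pull: 7
  day pull: 3
  day day: 2
  had slowly: 2
  pull day: 2
  pull had: 2
12 duplicate windows → 31 − 12 = 19 distinct.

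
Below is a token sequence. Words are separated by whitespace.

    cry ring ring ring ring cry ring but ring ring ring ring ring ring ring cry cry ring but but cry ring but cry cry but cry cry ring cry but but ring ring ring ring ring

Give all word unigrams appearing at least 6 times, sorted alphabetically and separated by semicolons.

but; cry; ring

Unigram counts meeting the condition (at least 6 times):
  but: 7
  cry: 10
  ring: 20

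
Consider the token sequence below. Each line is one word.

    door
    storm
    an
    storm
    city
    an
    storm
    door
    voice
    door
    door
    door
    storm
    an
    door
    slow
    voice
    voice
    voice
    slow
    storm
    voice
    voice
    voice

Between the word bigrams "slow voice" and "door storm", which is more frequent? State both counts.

"slow voice": 1 occurrence
"door storm": 2 occurrences

"door storm" (2 vs 1)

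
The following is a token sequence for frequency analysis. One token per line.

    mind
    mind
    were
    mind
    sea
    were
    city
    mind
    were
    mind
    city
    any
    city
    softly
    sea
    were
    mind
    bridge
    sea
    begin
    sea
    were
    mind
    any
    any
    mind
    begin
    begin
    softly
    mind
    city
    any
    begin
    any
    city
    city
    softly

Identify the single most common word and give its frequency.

"mind", 9 times

Unigram frequencies (highest first):
  mind: 9
  city: 6
  were: 5
  any: 5
  sea: 4
  begin: 4
  … (2 more, each ≤ 3)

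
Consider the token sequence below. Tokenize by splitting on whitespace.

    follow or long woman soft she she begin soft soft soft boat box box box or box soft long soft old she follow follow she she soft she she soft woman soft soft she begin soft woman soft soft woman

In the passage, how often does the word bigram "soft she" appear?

3

Scanning the 39 overlapping bigram windows for "soft she":
  position 5–6: soft she
  position 27–28: soft she
  position 33–34: soft she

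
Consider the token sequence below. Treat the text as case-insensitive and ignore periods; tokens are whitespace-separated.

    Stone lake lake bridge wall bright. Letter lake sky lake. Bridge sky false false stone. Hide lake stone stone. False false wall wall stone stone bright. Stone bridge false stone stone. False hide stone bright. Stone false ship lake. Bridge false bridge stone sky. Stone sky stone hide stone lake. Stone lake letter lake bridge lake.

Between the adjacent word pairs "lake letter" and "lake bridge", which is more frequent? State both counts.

"lake bridge" (4 vs 1)

"lake letter": 1 occurrence
"lake bridge": 4 occurrences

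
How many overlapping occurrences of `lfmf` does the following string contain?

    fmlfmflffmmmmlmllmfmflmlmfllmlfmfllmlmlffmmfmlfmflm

Sliding a length-4 window over the 51 characters (48 positions):
  position 3–6: lfmf
  position 30–33: lfmf
  position 46–49: lfmf

3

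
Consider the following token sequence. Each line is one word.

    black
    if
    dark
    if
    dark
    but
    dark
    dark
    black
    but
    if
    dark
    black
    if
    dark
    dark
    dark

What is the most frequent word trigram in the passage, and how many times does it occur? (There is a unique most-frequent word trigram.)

"black if dark", 2 times

Trigram frequencies (highest first):
  black if dark: 2
  if dark if: 1
  dark if dark: 1
  if dark but: 1
  dark but dark: 1
  but dark dark: 1
  … (8 more, each ≤ 1)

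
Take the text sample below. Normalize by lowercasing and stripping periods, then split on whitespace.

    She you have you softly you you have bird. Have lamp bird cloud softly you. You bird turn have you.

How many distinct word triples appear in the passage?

17

20 tokens → 18 trigram windows in total.
Repeated trigrams (each contributes count−1 duplicates):
  softly you you: 2
1 duplicate windows → 18 − 1 = 17 distinct.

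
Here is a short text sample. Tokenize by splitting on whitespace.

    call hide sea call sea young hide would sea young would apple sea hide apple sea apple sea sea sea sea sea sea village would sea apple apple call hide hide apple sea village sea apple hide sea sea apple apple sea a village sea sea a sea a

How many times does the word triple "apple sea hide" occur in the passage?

Scanning the 47 overlapping trigram windows for "apple sea hide":
  position 12–14: apple sea hide

1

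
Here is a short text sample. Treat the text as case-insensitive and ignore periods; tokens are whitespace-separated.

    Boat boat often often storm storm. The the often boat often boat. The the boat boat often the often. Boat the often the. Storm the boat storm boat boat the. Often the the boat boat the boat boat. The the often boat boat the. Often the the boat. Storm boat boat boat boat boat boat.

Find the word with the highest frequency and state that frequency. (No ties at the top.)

Unigram frequencies (highest first):
  boat: 23
  the: 17
  often: 10
  storm: 5

"boat", 23 times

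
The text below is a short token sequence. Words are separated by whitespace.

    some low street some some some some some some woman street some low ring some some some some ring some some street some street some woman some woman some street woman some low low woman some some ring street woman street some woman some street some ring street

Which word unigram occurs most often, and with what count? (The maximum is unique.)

Unigram frequencies (highest first):
  some: 24
  street: 9
  woman: 7
  low: 4
  ring: 4

"some", 24 times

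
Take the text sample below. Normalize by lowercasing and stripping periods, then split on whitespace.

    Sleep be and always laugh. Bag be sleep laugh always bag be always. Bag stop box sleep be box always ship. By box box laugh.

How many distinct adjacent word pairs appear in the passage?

25 tokens → 24 bigram windows in total.
Repeated bigrams (each contributes count−1 duplicates):
  always bag: 2
  bag be: 2
  sleep be: 2
3 duplicate windows → 24 − 3 = 21 distinct.

21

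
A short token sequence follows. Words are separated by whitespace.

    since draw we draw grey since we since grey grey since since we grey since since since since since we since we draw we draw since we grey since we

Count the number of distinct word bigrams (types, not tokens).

12

30 tokens → 29 bigram windows in total.
Repeated bigrams (each contributes count−1 duplicates):
  since we: 6
  since since: 5
  grey since: 4
  we draw: 3
  draw we: 2
  we grey: 2
  we since: 2
17 duplicate windows → 29 − 17 = 12 distinct.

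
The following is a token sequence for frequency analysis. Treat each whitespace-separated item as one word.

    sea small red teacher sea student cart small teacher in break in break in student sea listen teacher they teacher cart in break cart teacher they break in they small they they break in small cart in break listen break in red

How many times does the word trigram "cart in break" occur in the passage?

Scanning the 40 overlapping trigram windows for "cart in break":
  position 21–23: cart in break
  position 36–38: cart in break

2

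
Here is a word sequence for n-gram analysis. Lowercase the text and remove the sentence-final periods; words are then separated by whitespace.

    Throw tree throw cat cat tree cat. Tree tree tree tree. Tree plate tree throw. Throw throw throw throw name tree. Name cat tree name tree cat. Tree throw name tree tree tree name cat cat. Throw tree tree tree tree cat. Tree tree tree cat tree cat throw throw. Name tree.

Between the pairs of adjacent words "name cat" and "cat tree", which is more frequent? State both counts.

"cat tree" (6 vs 2)

"name cat": 2 occurrences
"cat tree": 6 occurrences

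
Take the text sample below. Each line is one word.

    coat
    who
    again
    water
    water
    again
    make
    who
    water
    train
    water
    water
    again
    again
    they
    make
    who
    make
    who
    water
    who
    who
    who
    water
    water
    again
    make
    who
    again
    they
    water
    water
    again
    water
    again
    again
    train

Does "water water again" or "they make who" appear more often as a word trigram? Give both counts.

"water water again" (4 vs 1)

"water water again": 4 occurrences
"they make who": 1 occurrence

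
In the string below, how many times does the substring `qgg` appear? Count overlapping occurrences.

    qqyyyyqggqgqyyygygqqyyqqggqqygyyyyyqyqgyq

Sliding a length-3 window over the 41 characters (39 positions):
  position 7–9: qgg
  position 24–26: qgg

2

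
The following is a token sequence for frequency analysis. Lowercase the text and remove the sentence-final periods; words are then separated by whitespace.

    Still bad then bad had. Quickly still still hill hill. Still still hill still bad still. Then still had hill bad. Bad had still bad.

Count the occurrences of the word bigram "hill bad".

Scanning the 24 overlapping bigram windows for "hill bad":
  position 20–21: hill bad

1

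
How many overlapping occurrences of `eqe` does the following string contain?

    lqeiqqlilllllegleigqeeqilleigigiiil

0

Sliding a length-3 window over the 35 characters (33 positions):
  (no match at any position)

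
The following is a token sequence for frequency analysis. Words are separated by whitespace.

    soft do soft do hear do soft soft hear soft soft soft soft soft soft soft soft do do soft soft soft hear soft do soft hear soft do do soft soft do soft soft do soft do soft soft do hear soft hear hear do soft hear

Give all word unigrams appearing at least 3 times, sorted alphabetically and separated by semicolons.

do; hear; soft

Unigram counts meeting the condition (at least 3 times):
  do: 13
  hear: 8
  soft: 27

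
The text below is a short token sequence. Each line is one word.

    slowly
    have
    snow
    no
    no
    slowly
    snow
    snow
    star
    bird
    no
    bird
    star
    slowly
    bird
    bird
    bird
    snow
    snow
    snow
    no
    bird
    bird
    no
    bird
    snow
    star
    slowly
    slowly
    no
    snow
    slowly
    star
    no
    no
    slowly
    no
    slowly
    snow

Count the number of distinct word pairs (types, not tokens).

39 tokens → 38 bigram windows in total.
Repeated bigrams (each contributes count−1 duplicates):
  bird bird: 3
  no bird: 3
  no slowly: 3
  snow snow: 3
  bird no: 2
  bird snow: 2
  no no: 2
  slowly no: 2
  … (4 more repeated)
16 duplicate windows → 38 − 16 = 22 distinct.

22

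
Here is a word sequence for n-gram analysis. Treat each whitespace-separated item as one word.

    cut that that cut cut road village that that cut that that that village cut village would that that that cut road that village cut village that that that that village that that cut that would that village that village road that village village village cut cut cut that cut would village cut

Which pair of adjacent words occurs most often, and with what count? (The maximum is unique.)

Bigram frequencies (highest first):
  that that: 10
  that village: 6
  that cut: 5
  cut that: 4
  village that: 4
  village cut: 4
  … (12 more, each ≤ 3)

"that that", 10 times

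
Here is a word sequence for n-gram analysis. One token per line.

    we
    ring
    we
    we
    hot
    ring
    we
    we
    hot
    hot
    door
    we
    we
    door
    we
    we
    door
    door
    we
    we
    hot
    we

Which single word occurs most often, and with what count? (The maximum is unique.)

"we", 12 times

Unigram frequencies (highest first):
  we: 12
  hot: 4
  door: 4
  ring: 2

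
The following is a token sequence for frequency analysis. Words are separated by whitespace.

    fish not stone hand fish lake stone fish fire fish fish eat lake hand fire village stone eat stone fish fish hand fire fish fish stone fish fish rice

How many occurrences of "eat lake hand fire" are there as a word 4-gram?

1

Scanning the 26 overlapping 4-gram windows for "eat lake hand fire":
  position 12–15: eat lake hand fire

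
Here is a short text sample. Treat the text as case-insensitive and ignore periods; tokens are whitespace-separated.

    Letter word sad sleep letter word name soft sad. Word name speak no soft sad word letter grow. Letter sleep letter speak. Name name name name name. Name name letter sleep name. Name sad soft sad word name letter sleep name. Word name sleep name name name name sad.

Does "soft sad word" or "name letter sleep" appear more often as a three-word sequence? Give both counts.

"soft sad word" (3 vs 2)

"soft sad word": 3 occurrences
"name letter sleep": 2 occurrences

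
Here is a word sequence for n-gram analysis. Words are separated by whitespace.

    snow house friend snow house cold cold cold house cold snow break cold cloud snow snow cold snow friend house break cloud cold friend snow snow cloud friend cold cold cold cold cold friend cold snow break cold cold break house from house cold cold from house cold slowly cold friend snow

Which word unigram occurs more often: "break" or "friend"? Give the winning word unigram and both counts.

"break": 4 occurrences
"friend": 6 occurrences

"friend" (6 vs 4)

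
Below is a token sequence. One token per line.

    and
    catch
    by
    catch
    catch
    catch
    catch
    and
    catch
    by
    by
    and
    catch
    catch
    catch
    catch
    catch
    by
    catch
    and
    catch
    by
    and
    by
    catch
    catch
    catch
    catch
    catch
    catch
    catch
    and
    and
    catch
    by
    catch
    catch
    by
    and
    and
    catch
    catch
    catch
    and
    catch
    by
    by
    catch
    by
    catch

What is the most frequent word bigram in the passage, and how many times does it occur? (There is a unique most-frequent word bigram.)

"catch catch", 16 times

Bigram frequencies (highest first):
  catch catch: 16
  catch by: 8
  and catch: 7
  by catch: 6
  catch and: 4
  by and: 3
  … (3 more, each ≤ 2)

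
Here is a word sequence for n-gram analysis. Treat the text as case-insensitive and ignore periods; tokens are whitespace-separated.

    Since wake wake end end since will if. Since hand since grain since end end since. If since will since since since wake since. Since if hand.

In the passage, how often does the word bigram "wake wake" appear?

1

Scanning the 26 overlapping bigram windows for "wake wake":
  position 2–3: wake wake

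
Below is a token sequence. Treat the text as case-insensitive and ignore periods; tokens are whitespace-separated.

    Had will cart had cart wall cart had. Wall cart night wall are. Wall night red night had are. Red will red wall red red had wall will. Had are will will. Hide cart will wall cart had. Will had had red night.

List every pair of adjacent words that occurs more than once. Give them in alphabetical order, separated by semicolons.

Bigram counts meeting the condition (more than once):
  cart had: 3
  had are: 2
  had wall: 2
  had will: 2
  red night: 2
  wall cart: 3
  will had: 2

cart had; had are; had wall; had will; red night; wall cart; will had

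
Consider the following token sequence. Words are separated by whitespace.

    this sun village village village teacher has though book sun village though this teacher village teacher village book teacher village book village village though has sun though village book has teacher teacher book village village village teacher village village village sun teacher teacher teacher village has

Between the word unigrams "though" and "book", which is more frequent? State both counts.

"book" (5 vs 4)

"though": 4 occurrences
"book": 5 occurrences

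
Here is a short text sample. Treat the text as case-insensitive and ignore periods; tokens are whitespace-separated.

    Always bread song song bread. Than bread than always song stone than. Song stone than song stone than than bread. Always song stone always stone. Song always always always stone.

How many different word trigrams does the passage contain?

23

30 tokens → 28 trigram windows in total.
Repeated trigrams (each contributes count−1 duplicates):
  song stone than: 3
  always song stone: 2
  stone than song: 2
  than song stone: 2
5 duplicate windows → 28 − 5 = 23 distinct.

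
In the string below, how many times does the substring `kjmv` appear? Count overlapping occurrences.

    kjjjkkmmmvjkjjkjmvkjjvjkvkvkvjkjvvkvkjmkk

1

Sliding a length-4 window over the 41 characters (38 positions):
  position 15–18: kjmv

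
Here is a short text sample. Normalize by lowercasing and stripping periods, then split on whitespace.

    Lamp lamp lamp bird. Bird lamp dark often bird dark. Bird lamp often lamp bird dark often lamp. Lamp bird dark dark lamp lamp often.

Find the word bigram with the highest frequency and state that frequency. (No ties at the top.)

Bigram frequencies (highest first):
  lamp lamp: 4
  lamp bird: 3
  bird dark: 3
  bird lamp: 2
  dark often: 2
  lamp often: 2
  … (7 more, each ≤ 2)

"lamp lamp", 4 times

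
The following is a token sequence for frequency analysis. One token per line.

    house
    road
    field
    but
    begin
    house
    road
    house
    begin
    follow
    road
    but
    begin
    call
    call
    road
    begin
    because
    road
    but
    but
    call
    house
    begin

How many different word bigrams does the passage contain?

24 tokens → 23 bigram windows in total.
Repeated bigrams (each contributes count−1 duplicates):
  but begin: 2
  house begin: 2
  house road: 2
  road but: 2
4 duplicate windows → 23 − 4 = 19 distinct.

19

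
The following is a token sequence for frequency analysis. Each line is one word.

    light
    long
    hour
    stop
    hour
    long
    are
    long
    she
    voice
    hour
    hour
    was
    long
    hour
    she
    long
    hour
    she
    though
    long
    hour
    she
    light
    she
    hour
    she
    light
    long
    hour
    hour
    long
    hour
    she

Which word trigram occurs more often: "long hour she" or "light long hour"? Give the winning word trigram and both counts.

"long hour she": 4 occurrences
"light long hour": 2 occurrences

"long hour she" (4 vs 2)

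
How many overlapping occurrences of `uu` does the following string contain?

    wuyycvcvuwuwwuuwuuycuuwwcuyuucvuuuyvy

6

Sliding a length-2 window over the 37 characters (36 positions):
  position 14–15: uu
  position 17–18: uu
  position 21–22: uu
  position 28–29: uu
  position 32–33: uu
  position 33–34: uu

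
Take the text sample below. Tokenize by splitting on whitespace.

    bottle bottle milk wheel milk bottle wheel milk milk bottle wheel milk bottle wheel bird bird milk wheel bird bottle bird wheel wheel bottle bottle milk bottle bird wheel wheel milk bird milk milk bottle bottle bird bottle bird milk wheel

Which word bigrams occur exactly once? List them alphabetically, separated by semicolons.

bird bird; milk bird; wheel bottle

Bigram counts meeting the condition (exactly once):
  bird bird: 1
  milk bird: 1
  wheel bottle: 1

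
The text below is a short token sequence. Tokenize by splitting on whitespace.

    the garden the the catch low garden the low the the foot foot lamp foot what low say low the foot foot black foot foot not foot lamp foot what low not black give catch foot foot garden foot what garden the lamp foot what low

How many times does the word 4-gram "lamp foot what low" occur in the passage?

Scanning the 43 overlapping 4-gram windows for "lamp foot what low":
  position 14–17: lamp foot what low
  position 28–31: lamp foot what low
  position 43–46: lamp foot what low

3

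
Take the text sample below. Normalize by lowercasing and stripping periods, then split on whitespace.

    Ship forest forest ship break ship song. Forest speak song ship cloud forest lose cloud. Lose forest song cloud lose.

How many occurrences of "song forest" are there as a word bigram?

Scanning the 19 overlapping bigram windows for "song forest":
  position 7–8: song forest

1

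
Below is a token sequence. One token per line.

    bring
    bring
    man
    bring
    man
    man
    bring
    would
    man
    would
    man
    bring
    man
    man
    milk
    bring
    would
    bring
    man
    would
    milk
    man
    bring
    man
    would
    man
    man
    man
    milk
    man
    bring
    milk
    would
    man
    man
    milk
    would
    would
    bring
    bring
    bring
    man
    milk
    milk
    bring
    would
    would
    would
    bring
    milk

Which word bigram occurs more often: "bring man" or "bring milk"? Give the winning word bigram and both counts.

"bring man": 6 occurrences
"bring milk": 2 occurrences

"bring man" (6 vs 2)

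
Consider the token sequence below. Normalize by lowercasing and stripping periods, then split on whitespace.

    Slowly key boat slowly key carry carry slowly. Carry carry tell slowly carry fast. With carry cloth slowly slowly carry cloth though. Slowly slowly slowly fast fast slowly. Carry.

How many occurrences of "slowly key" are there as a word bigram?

2

Scanning the 28 overlapping bigram windows for "slowly key":
  position 1–2: slowly key
  position 4–5: slowly key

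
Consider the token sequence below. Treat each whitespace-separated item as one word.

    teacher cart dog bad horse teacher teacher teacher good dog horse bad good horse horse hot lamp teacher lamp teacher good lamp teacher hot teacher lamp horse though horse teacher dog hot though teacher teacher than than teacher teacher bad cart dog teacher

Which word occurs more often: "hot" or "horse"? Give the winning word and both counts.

"hot": 3 occurrences
"horse": 6 occurrences

"horse" (6 vs 3)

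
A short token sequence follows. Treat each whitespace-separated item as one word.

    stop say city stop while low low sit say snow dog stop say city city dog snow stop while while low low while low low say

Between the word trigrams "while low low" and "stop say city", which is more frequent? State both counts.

"while low low": 3 occurrences
"stop say city": 2 occurrences

"while low low" (3 vs 2)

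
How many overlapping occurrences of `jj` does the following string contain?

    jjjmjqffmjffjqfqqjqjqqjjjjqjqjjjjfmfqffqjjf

Sliding a length-2 window over the 43 characters (42 positions):
  position 1–2: jj
  position 2–3: jj
  position 23–24: jj
  position 24–25: jj
  position 25–26: jj
  position 30–31: jj
  position 31–32: jj
  position 32–33: jj
  position 41–42: jj

9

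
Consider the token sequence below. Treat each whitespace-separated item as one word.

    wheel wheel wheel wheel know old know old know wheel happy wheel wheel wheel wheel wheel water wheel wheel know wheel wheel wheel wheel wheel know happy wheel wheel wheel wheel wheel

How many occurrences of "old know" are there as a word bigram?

Scanning the 31 overlapping bigram windows for "old know":
  position 6–7: old know
  position 8–9: old know

2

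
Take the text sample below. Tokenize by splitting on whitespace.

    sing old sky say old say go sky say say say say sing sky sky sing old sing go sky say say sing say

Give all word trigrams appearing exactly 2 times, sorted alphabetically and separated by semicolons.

go sky say; say say say; say say sing; sky say say

Trigram counts meeting the condition (exactly 2 times):
  go sky say: 2
  say say say: 2
  say say sing: 2
  sky say say: 2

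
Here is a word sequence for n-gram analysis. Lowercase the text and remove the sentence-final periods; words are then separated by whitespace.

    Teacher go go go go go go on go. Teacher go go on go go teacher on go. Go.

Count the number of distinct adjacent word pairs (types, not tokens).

6

19 tokens → 18 bigram windows in total.
Repeated bigrams (each contributes count−1 duplicates):
  go go: 8
  on go: 3
  go on: 2
  go teacher: 2
  teacher go: 2
12 duplicate windows → 18 − 12 = 6 distinct.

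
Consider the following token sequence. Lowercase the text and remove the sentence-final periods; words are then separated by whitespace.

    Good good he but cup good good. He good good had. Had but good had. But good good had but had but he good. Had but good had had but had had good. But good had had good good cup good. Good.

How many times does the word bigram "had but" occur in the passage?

6

Scanning the 41 overlapping bigram windows for "had but":
  position 12–13: had but
  position 15–16: had but
  position 19–20: had but
  position 21–22: had but
  position 25–26: had but
  position 29–30: had but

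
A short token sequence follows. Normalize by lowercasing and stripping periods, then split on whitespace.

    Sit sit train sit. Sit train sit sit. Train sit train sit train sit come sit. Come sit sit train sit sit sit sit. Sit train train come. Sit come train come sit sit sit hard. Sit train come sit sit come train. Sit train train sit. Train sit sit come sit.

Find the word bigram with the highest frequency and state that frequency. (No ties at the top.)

Bigram frequencies (highest first):
  sit sit: 12
  sit train: 10
  train sit: 9
  come sit: 6
  sit come: 5
  train come: 3
  … (4 more, each ≤ 2)

"sit sit", 12 times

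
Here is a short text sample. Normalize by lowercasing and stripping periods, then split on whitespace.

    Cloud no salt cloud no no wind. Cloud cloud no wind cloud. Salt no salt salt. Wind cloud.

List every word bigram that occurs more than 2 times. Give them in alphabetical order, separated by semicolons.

Bigram counts meeting the condition (more than 2 times):
  cloud no: 3
  wind cloud: 3

cloud no; wind cloud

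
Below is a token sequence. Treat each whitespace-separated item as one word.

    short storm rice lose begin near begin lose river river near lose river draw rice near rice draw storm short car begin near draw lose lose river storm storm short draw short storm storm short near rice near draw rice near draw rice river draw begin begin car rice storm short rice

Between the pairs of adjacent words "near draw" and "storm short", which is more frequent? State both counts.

"near draw": 3 occurrences
"storm short": 4 occurrences

"storm short" (4 vs 3)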